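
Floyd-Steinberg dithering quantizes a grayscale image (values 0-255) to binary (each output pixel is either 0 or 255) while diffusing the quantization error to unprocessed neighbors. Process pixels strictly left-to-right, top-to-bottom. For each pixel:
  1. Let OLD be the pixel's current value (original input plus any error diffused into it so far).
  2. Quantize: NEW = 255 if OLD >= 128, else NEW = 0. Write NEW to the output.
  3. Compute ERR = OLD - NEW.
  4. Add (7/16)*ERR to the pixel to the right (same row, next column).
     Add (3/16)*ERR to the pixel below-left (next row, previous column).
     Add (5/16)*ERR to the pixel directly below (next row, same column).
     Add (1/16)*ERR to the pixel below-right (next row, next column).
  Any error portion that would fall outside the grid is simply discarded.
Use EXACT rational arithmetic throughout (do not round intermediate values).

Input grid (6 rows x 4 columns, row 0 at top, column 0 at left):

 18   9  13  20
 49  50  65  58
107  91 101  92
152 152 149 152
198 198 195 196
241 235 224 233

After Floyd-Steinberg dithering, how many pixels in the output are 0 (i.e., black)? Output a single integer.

Answer: 12

Derivation:
(0,0): OLD=18 → NEW=0, ERR=18
(0,1): OLD=135/8 → NEW=0, ERR=135/8
(0,2): OLD=2609/128 → NEW=0, ERR=2609/128
(0,3): OLD=59223/2048 → NEW=0, ERR=59223/2048
(1,0): OLD=7397/128 → NEW=0, ERR=7397/128
(1,1): OLD=87555/1024 → NEW=0, ERR=87555/1024
(1,2): OLD=3776639/32768 → NEW=0, ERR=3776639/32768
(1,3): OLD=62250921/524288 → NEW=0, ERR=62250921/524288
(2,0): OLD=2311633/16384 → NEW=255, ERR=-1866287/16384
(2,1): OLD=48814539/524288 → NEW=0, ERR=48814539/524288
(2,2): OLD=215332903/1048576 → NEW=255, ERR=-52053977/1048576
(2,3): OLD=1922487691/16777216 → NEW=0, ERR=1922487691/16777216
(3,0): OLD=1122906113/8388608 → NEW=255, ERR=-1016188927/8388608
(3,1): OLD=14988100895/134217728 → NEW=0, ERR=14988100895/134217728
(3,2): OLD=450213451105/2147483648 → NEW=255, ERR=-97394879135/2147483648
(3,3): OLD=5664701655335/34359738368 → NEW=255, ERR=-3097031628505/34359738368
(4,0): OLD=388870950829/2147483648 → NEW=255, ERR=-158737379411/2147483648
(4,1): OLD=3169392804935/17179869184 → NEW=255, ERR=-1211473836985/17179869184
(4,2): OLD=76996018603175/549755813888 → NEW=255, ERR=-63191713938265/549755813888
(4,3): OLD=1008996615445953/8796093022208 → NEW=0, ERR=1008996615445953/8796093022208
(5,0): OLD=56261658886109/274877906944 → NEW=255, ERR=-13832207384611/274877906944
(5,1): OLD=1449383231972715/8796093022208 → NEW=255, ERR=-793620488690325/8796093022208
(5,2): OLD=728788503046923/4398046511104 → NEW=255, ERR=-392713357284597/4398046511104
(5,3): OLD=31327763439024591/140737488355328 → NEW=255, ERR=-4560296091584049/140737488355328
Output grid:
  Row 0: ....  (4 black, running=4)
  Row 1: ....  (4 black, running=8)
  Row 2: #.#.  (2 black, running=10)
  Row 3: #.##  (1 black, running=11)
  Row 4: ###.  (1 black, running=12)
  Row 5: ####  (0 black, running=12)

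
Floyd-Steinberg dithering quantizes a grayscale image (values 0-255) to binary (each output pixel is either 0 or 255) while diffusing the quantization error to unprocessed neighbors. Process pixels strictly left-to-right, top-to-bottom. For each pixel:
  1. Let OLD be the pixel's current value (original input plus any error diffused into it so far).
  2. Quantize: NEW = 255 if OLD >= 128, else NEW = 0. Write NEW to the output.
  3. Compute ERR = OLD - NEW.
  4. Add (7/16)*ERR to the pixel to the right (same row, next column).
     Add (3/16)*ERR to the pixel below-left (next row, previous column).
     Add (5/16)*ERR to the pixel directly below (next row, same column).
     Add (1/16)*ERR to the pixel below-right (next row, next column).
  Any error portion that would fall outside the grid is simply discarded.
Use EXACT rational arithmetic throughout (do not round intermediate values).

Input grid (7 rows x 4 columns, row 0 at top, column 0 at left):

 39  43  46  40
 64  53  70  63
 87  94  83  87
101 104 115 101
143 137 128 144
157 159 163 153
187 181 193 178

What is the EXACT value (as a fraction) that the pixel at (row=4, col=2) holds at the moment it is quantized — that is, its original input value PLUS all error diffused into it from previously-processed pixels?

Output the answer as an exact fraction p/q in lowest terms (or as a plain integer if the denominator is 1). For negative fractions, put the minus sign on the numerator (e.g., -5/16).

Answer: 233365255252385/1099511627776

Derivation:
(0,0): OLD=39 → NEW=0, ERR=39
(0,1): OLD=961/16 → NEW=0, ERR=961/16
(0,2): OLD=18503/256 → NEW=0, ERR=18503/256
(0,3): OLD=293361/4096 → NEW=0, ERR=293361/4096
(1,0): OLD=22387/256 → NEW=0, ERR=22387/256
(1,1): OLD=258085/2048 → NEW=0, ERR=258085/2048
(1,2): OLD=10807049/65536 → NEW=255, ERR=-5904631/65536
(1,3): OLD=52933519/1048576 → NEW=0, ERR=52933519/1048576
(2,0): OLD=4520551/32768 → NEW=255, ERR=-3835289/32768
(2,1): OLD=74182877/1048576 → NEW=0, ERR=74182877/1048576
(2,2): OLD=216294833/2097152 → NEW=0, ERR=216294833/2097152
(2,3): OLD=4773686413/33554432 → NEW=255, ERR=-3782693747/33554432
(3,0): OLD=1303401207/16777216 → NEW=0, ERR=1303401207/16777216
(3,1): OLD=46203134057/268435456 → NEW=255, ERR=-22247907223/268435456
(3,2): OLD=404820748183/4294967296 → NEW=0, ERR=404820748183/4294967296
(3,3): OLD=7796460207521/68719476736 → NEW=0, ERR=7796460207521/68719476736
(4,0): OLD=651708698219/4294967296 → NEW=255, ERR=-443507962261/4294967296
(4,1): OLD=3039156476353/34359738368 → NEW=0, ERR=3039156476353/34359738368
(4,2): OLD=233365255252385/1099511627776 → NEW=255, ERR=-47010209830495/1099511627776
Target (4,2): original=128, with diffused error = 233365255252385/1099511627776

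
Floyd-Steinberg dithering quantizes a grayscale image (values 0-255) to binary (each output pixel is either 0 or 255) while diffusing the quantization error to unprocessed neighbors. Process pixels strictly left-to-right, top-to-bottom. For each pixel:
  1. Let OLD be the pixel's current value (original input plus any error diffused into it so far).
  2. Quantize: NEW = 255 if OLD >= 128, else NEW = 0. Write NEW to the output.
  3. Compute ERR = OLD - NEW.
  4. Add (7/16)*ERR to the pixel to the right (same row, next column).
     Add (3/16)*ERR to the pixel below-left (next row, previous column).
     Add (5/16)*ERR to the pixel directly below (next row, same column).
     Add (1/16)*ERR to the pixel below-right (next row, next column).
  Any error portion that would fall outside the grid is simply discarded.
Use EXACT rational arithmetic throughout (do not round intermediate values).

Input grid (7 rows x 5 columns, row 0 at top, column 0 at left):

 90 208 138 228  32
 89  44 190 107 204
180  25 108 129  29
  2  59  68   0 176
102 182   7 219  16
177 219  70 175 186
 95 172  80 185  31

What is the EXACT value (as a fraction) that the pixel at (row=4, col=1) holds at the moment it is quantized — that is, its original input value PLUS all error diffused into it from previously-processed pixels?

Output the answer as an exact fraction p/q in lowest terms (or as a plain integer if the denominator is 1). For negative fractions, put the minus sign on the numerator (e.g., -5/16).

Answer: 9760896547147/34359738368

Derivation:
(0,0): OLD=90 → NEW=0, ERR=90
(0,1): OLD=1979/8 → NEW=255, ERR=-61/8
(0,2): OLD=17237/128 → NEW=255, ERR=-15403/128
(0,3): OLD=359123/2048 → NEW=255, ERR=-163117/2048
(0,4): OLD=-93243/32768 → NEW=0, ERR=-93243/32768
(1,0): OLD=14809/128 → NEW=0, ERR=14809/128
(1,1): OLD=77103/1024 → NEW=0, ERR=77103/1024
(1,2): OLD=5568155/32768 → NEW=255, ERR=-2787685/32768
(1,3): OLD=4828191/131072 → NEW=0, ERR=4828191/131072
(1,4): OLD=449311997/2097152 → NEW=255, ERR=-85461763/2097152
(2,0): OLD=3772789/16384 → NEW=255, ERR=-405131/16384
(2,1): OLD=15199895/524288 → NEW=0, ERR=15199895/524288
(2,2): OLD=886769157/8388608 → NEW=0, ERR=886769157/8388608
(2,3): OLD=23327303615/134217728 → NEW=255, ERR=-10898217025/134217728
(2,4): OLD=-36414189959/2147483648 → NEW=0, ERR=-36414189959/2147483648
(3,0): OLD=-2444059/8388608 → NEW=0, ERR=-2444059/8388608
(3,1): OLD=5785304769/67108864 → NEW=0, ERR=5785304769/67108864
(3,2): OLD=269161209435/2147483648 → NEW=0, ERR=269161209435/2147483648
(3,3): OLD=141255179795/4294967296 → NEW=0, ERR=141255179795/4294967296
(3,4): OLD=12370529319711/68719476736 → NEW=255, ERR=-5152937247969/68719476736
(4,0): OLD=126779817995/1073741824 → NEW=0, ERR=126779817995/1073741824
(4,1): OLD=9760896547147/34359738368 → NEW=255, ERR=999163263307/34359738368
Target (4,1): original=182, with diffused error = 9760896547147/34359738368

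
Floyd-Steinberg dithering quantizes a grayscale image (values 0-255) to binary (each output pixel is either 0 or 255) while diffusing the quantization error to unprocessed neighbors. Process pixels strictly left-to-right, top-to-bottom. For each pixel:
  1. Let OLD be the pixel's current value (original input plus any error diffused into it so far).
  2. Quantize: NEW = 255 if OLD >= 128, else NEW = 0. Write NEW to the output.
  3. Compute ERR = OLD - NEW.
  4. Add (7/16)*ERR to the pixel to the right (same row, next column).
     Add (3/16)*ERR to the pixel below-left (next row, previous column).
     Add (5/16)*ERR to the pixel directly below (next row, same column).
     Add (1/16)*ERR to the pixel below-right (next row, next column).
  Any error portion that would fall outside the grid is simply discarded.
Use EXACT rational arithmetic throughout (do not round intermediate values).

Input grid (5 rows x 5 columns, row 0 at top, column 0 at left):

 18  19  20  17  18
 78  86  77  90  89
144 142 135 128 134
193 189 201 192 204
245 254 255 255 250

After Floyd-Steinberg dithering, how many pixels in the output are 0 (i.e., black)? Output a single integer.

Answer: 10

Derivation:
(0,0): OLD=18 → NEW=0, ERR=18
(0,1): OLD=215/8 → NEW=0, ERR=215/8
(0,2): OLD=4065/128 → NEW=0, ERR=4065/128
(0,3): OLD=63271/2048 → NEW=0, ERR=63271/2048
(0,4): OLD=1032721/32768 → NEW=0, ERR=1032721/32768
(1,0): OLD=11349/128 → NEW=0, ERR=11349/128
(1,1): OLD=143635/1024 → NEW=255, ERR=-117485/1024
(1,2): OLD=1448399/32768 → NEW=0, ERR=1448399/32768
(1,3): OLD=16631299/131072 → NEW=0, ERR=16631299/131072
(1,4): OLD=327769385/2097152 → NEW=255, ERR=-207004375/2097152
(2,0): OLD=2460801/16384 → NEW=255, ERR=-1717119/16384
(2,1): OLD=38862171/524288 → NEW=0, ERR=38862171/524288
(2,2): OLD=1659792465/8388608 → NEW=255, ERR=-479302575/8388608
(2,3): OLD=17033504483/134217728 → NEW=0, ERR=17033504483/134217728
(2,4): OLD=357786390389/2147483648 → NEW=255, ERR=-189821939851/2147483648
(3,0): OLD=1460848817/8388608 → NEW=255, ERR=-678246223/8388608
(3,1): OLD=10705664029/67108864 → NEW=255, ERR=-6407096291/67108864
(3,2): OLD=364649888399/2147483648 → NEW=255, ERR=-182958441841/2147483648
(3,3): OLD=748359219207/4294967296 → NEW=255, ERR=-346857441273/4294967296
(3,4): OLD=10237623910179/68719476736 → NEW=255, ERR=-7285842657501/68719476736
(4,0): OLD=216715609087/1073741824 → NEW=255, ERR=-57088556033/1073741824
(4,1): OLD=6180491995839/34359738368 → NEW=255, ERR=-2581241288001/34359738368
(4,2): OLD=95877356286609/549755813888 → NEW=255, ERR=-44310376254831/549755813888
(4,3): OLD=1489144739573183/8796093022208 → NEW=255, ERR=-753858981089857/8796093022208
(4,4): OLD=24534055880675257/140737488355328 → NEW=255, ERR=-11354003649933383/140737488355328
Output grid:
  Row 0: .....  (5 black, running=5)
  Row 1: .#..#  (3 black, running=8)
  Row 2: #.#.#  (2 black, running=10)
  Row 3: #####  (0 black, running=10)
  Row 4: #####  (0 black, running=10)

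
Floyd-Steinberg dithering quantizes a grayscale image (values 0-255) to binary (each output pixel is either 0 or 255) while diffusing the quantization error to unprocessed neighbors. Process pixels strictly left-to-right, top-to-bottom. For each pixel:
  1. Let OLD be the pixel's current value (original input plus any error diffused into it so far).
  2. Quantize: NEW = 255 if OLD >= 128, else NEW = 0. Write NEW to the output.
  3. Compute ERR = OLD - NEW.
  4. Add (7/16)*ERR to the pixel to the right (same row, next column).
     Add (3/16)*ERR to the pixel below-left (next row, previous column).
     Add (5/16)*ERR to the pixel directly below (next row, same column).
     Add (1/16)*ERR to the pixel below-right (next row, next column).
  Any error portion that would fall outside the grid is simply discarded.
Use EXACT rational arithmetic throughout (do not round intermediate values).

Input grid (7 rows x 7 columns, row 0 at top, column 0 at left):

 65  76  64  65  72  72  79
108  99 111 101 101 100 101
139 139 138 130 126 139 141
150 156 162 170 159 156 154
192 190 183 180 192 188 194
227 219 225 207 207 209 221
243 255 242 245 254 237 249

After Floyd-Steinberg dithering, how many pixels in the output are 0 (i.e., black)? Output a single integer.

(0,0): OLD=65 → NEW=0, ERR=65
(0,1): OLD=1671/16 → NEW=0, ERR=1671/16
(0,2): OLD=28081/256 → NEW=0, ERR=28081/256
(0,3): OLD=462807/4096 → NEW=0, ERR=462807/4096
(0,4): OLD=7958241/65536 → NEW=0, ERR=7958241/65536
(0,5): OLD=131205159/1048576 → NEW=0, ERR=131205159/1048576
(0,6): OLD=2243836177/16777216 → NEW=255, ERR=-2034353903/16777216
(1,0): OLD=37861/256 → NEW=255, ERR=-27419/256
(1,1): OLD=224067/2048 → NEW=0, ERR=224067/2048
(1,2): OLD=14474111/65536 → NEW=255, ERR=-2237569/65536
(1,3): OLD=39582803/262144 → NEW=255, ERR=-27263917/262144
(1,4): OLD=2079862489/16777216 → NEW=0, ERR=2079862489/16777216
(1,5): OLD=23916621865/134217728 → NEW=255, ERR=-10308898775/134217728
(1,6): OLD=80153661255/2147483648 → NEW=0, ERR=80153661255/2147483648
(2,0): OLD=4130193/32768 → NEW=0, ERR=4130193/32768
(2,1): OLD=225693515/1048576 → NEW=255, ERR=-41693365/1048576
(2,2): OLD=1631952033/16777216 → NEW=0, ERR=1631952033/16777216
(2,3): OLD=21631294937/134217728 → NEW=255, ERR=-12594225703/134217728
(2,4): OLD=110366018729/1073741824 → NEW=0, ERR=110366018729/1073741824
(2,5): OLD=6003099375715/34359738368 → NEW=255, ERR=-2758633908125/34359738368
(2,6): OLD=61978347215333/549755813888 → NEW=0, ERR=61978347215333/549755813888
(3,0): OLD=3052333185/16777216 → NEW=255, ERR=-1225856895/16777216
(3,1): OLD=18484989293/134217728 → NEW=255, ERR=-15740531347/134217728
(3,2): OLD=129933642519/1073741824 → NEW=0, ERR=129933642519/1073741824
(3,3): OLD=940471804273/4294967296 → NEW=255, ERR=-154744856207/4294967296
(3,4): OLD=84904001952897/549755813888 → NEW=255, ERR=-55283730588543/549755813888
(3,5): OLD=503478063964947/4398046511104 → NEW=0, ERR=503478063964947/4398046511104
(3,6): OLD=16487161799488205/70368744177664 → NEW=255, ERR=-1456867965816115/70368744177664
(4,0): OLD=316060990575/2147483648 → NEW=255, ERR=-231547339665/2147483648
(4,1): OLD=4270968577059/34359738368 → NEW=0, ERR=4270968577059/34359738368
(4,2): OLD=143548024210157/549755813888 → NEW=255, ERR=3360291668717/549755813888
(4,3): OLD=704228455455039/4398046511104 → NEW=255, ERR=-417273404876481/4398046511104
(4,4): OLD=4865255641786637/35184372088832 → NEW=255, ERR=-4106759240865523/35184372088832
(4,5): OLD=183005876818709901/1125899906842624 → NEW=255, ERR=-104098599426159219/1125899906842624
(4,6): OLD=2778444061966127595/18014398509481984 → NEW=255, ERR=-1815227557951778325/18014398509481984
(5,0): OLD=119083688310553/549755813888 → NEW=255, ERR=-21104044230887/549755813888
(5,1): OLD=1035549152231987/4398046511104 → NEW=255, ERR=-85952708099533/4398046511104
(5,2): OLD=7330286956630229/35184372088832 → NEW=255, ERR=-1641727926021931/35184372088832
(5,3): OLD=38121194812600073/281474976710656 → NEW=255, ERR=-33654924248617207/281474976710656
(5,4): OLD=1710443344036148419/18014398509481984 → NEW=0, ERR=1710443344036148419/18014398509481984
(5,5): OLD=28168510332344786579/144115188075855872 → NEW=255, ERR=-8580862626998460781/144115188075855872
(5,6): OLD=363591543602617624893/2305843009213693952 → NEW=255, ERR=-224398423746874332867/2305843009213693952
(6,0): OLD=15997584941638273/70368744177664 → NEW=255, ERR=-1946444823666047/70368744177664
(6,1): OLD=254051460613559029/1125899906842624 → NEW=255, ERR=-33053015631310091/1125899906842624
(6,2): OLD=3439573877455073599/18014398509481984 → NEW=255, ERR=-1154097742462832321/18014398509481984
(6,3): OLD=28029473767178630689/144115188075855872 → NEW=255, ERR=-8719899192164616671/144115188075855872
(6,4): OLD=68761081832535561443/288230376151711744 → NEW=255, ERR=-4737664086150933277/288230376151711744
(6,5): OLD=7337719968750002339023/36893488147419103232 → NEW=255, ERR=-2070119508841868985137/36893488147419103232
(6,6): OLD=112344245485163071791033/590295810358705651712 → NEW=255, ERR=-38181186156306869395527/590295810358705651712
Output grid:
  Row 0: ......#  (6 black, running=6)
  Row 1: #.##.#.  (3 black, running=9)
  Row 2: .#.#.#.  (4 black, running=13)
  Row 3: ##.##.#  (2 black, running=15)
  Row 4: #.#####  (1 black, running=16)
  Row 5: ####.##  (1 black, running=17)
  Row 6: #######  (0 black, running=17)

Answer: 17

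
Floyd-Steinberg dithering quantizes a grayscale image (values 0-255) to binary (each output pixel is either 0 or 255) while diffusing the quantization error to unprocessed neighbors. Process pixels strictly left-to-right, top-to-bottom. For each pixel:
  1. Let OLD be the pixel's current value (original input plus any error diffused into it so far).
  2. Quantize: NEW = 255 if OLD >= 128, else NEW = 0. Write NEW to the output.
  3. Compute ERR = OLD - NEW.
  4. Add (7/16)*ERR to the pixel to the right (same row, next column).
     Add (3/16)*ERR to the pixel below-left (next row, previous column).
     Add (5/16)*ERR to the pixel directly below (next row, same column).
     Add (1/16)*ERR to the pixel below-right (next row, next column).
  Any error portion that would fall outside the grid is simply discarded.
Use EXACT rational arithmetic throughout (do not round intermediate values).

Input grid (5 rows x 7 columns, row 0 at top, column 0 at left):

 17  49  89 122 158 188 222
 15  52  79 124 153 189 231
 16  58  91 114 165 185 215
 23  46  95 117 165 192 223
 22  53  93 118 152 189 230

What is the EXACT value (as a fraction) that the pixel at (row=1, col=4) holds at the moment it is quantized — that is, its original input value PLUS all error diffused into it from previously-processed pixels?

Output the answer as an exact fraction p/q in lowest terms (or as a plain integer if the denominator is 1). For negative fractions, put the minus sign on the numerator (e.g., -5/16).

(0,0): OLD=17 → NEW=0, ERR=17
(0,1): OLD=903/16 → NEW=0, ERR=903/16
(0,2): OLD=29105/256 → NEW=0, ERR=29105/256
(0,3): OLD=703447/4096 → NEW=255, ERR=-341033/4096
(0,4): OLD=7967457/65536 → NEW=0, ERR=7967457/65536
(0,5): OLD=252904487/1048576 → NEW=255, ERR=-14482393/1048576
(0,6): OLD=3623165201/16777216 → NEW=255, ERR=-655024879/16777216
(1,0): OLD=7909/256 → NEW=0, ERR=7909/256
(1,1): OLD=216131/2048 → NEW=0, ERR=216131/2048
(1,2): OLD=9739647/65536 → NEW=255, ERR=-6972033/65536
(1,3): OLD=21322451/262144 → NEW=0, ERR=21322451/262144
(1,4): OLD=3670587609/16777216 → NEW=255, ERR=-607602471/16777216
Target (1,4): original=153, with diffused error = 3670587609/16777216

Answer: 3670587609/16777216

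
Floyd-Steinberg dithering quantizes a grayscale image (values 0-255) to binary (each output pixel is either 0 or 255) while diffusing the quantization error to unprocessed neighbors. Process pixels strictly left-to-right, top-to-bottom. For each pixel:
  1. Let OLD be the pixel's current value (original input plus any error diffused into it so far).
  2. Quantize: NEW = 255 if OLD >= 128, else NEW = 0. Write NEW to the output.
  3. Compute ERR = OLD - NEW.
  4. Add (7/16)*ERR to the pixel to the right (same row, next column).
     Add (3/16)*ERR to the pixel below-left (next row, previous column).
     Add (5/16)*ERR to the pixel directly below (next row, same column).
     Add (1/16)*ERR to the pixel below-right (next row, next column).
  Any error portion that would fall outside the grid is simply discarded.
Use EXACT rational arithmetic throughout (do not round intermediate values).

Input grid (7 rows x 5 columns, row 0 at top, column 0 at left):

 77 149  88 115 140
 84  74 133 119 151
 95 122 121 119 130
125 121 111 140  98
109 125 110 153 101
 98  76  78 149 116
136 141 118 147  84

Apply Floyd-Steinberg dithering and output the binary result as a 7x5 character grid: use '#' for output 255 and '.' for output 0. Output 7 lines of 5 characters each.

Answer: .#.#.
..#.#
#.#.#
.#.#.
.#.#.
..#.#
##.#.

Derivation:
(0,0): OLD=77 → NEW=0, ERR=77
(0,1): OLD=2923/16 → NEW=255, ERR=-1157/16
(0,2): OLD=14429/256 → NEW=0, ERR=14429/256
(0,3): OLD=572043/4096 → NEW=255, ERR=-472437/4096
(0,4): OLD=5867981/65536 → NEW=0, ERR=5867981/65536
(1,0): OLD=24193/256 → NEW=0, ERR=24193/256
(1,1): OLD=221447/2048 → NEW=0, ERR=221447/2048
(1,2): OLD=11257363/65536 → NEW=255, ERR=-5454317/65536
(1,3): OLD=17525783/262144 → NEW=0, ERR=17525783/262144
(1,4): OLD=843144037/4194304 → NEW=255, ERR=-226403483/4194304
(2,0): OLD=4745021/32768 → NEW=255, ERR=-3610819/32768
(2,1): OLD=102636783/1048576 → NEW=0, ERR=102636783/1048576
(2,2): OLD=2635845517/16777216 → NEW=255, ERR=-1642344563/16777216
(2,3): OLD=21942510935/268435456 → NEW=0, ERR=21942510935/268435456
(2,4): OLD=657440612257/4294967296 → NEW=255, ERR=-437776048223/4294967296
(3,0): OLD=1827331309/16777216 → NEW=0, ERR=1827331309/16777216
(3,1): OLD=23353589481/134217728 → NEW=255, ERR=-10871931159/134217728
(3,2): OLD=285249317843/4294967296 → NEW=0, ERR=285249317843/4294967296
(3,3): OLD=1454888061243/8589934592 → NEW=255, ERR=-735545259717/8589934592
(3,4): OLD=4644600489927/137438953472 → NEW=0, ERR=4644600489927/137438953472
(4,0): OLD=274553176515/2147483648 → NEW=0, ERR=274553176515/2147483648
(4,1): OLD=12017714846403/68719476736 → NEW=255, ERR=-5505751721277/68719476736
(4,2): OLD=82006447447245/1099511627776 → NEW=0, ERR=82006447447245/1099511627776
(4,3): OLD=2979394867833539/17592186044416 → NEW=255, ERR=-1506612573492541/17592186044416
(4,4): OLD=19348832254981333/281474976710656 → NEW=0, ERR=19348832254981333/281474976710656
(5,0): OLD=135163392600617/1099511627776 → NEW=0, ERR=135163392600617/1099511627776
(5,1): OLD=1114640159297595/8796093022208 → NEW=0, ERR=1114640159297595/8796093022208
(5,2): OLD=38191216048252563/281474976710656 → NEW=255, ERR=-33584903012964717/281474976710656
(5,3): OLD=98613291204871581/1125899906842624 → NEW=0, ERR=98613291204871581/1125899906842624
(5,4): OLD=3070516705930115247/18014398509481984 → NEW=255, ERR=-1523154913987790673/18014398509481984
(6,0): OLD=27890754598242073/140737488355328 → NEW=255, ERR=-7997304932366567/140737488355328
(6,1): OLD=635234823360586999/4503599627370496 → NEW=255, ERR=-513183081618889481/4503599627370496
(6,2): OLD=3977777540124920333/72057594037927936 → NEW=0, ERR=3977777540124920333/72057594037927936
(6,3): OLD=202004563004467398095/1152921504606846976 → NEW=255, ERR=-91990420670278580785/1152921504606846976
(6,4): OLD=519163995217347753833/18446744073709551616 → NEW=0, ERR=519163995217347753833/18446744073709551616
Row 0: .#.#.
Row 1: ..#.#
Row 2: #.#.#
Row 3: .#.#.
Row 4: .#.#.
Row 5: ..#.#
Row 6: ##.#.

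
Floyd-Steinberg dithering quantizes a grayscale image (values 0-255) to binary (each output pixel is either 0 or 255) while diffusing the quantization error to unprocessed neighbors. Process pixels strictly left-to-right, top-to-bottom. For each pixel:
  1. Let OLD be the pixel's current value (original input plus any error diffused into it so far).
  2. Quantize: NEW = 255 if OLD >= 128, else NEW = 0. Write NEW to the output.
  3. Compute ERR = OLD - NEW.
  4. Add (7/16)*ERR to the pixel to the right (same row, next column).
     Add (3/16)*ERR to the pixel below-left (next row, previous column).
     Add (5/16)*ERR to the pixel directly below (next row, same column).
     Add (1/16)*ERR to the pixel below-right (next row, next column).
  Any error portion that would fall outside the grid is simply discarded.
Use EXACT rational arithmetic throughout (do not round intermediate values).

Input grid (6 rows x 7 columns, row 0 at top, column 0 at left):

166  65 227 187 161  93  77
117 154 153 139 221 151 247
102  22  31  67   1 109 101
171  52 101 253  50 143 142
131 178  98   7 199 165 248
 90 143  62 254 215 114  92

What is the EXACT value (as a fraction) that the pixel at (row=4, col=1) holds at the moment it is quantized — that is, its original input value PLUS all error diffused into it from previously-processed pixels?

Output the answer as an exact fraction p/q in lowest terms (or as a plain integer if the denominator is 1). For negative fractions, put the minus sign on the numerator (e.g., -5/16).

Answer: 4690570231717/34359738368

Derivation:
(0,0): OLD=166 → NEW=255, ERR=-89
(0,1): OLD=417/16 → NEW=0, ERR=417/16
(0,2): OLD=61031/256 → NEW=255, ERR=-4249/256
(0,3): OLD=736209/4096 → NEW=255, ERR=-308271/4096
(0,4): OLD=8393399/65536 → NEW=255, ERR=-8318281/65536
(0,5): OLD=39289601/1048576 → NEW=0, ERR=39289601/1048576
(0,6): OLD=1566872839/16777216 → NEW=0, ERR=1566872839/16777216
(1,0): OLD=24083/256 → NEW=0, ERR=24083/256
(1,1): OLD=398597/2048 → NEW=255, ERR=-123643/2048
(1,2): OLD=7138025/65536 → NEW=0, ERR=7138025/65536
(1,3): OLD=36253493/262144 → NEW=255, ERR=-30593227/262144
(1,4): OLD=2224643327/16777216 → NEW=255, ERR=-2053546753/16777216
(1,5): OLD=15936616623/134217728 → NEW=0, ERR=15936616623/134217728
(1,6): OLD=709688759905/2147483648 → NEW=255, ERR=162080429665/2147483648
(2,0): OLD=3934727/32768 → NEW=0, ERR=3934727/32768
(2,1): OLD=85951293/1048576 → NEW=0, ERR=85951293/1048576
(2,2): OLD=1262370807/16777216 → NEW=0, ERR=1262370807/16777216
(2,3): OLD=6349316351/134217728 → NEW=0, ERR=6349316351/134217728
(2,4): OLD=-1701527185/1073741824 → NEW=0, ERR=-1701527185/1073741824
(2,5): OLD=5219706735973/34359738368 → NEW=255, ERR=-3542026547867/34359738368
(2,6): OLD=47777359596307/549755813888 → NEW=0, ERR=47777359596307/549755813888
(3,0): OLD=3756314135/16777216 → NEW=255, ERR=-521875945/16777216
(3,1): OLD=11491654091/134217728 → NEW=0, ERR=11491654091/134217728
(3,2): OLD=188940986961/1073741824 → NEW=255, ERR=-84863178159/1073741824
(3,3): OLD=1020531115143/4294967296 → NEW=255, ERR=-74685545337/4294967296
(3,4): OLD=14032501148183/549755813888 → NEW=0, ERR=14032501148183/549755813888
(3,5): OLD=607583791626933/4398046511104 → NEW=255, ERR=-513918068704587/4398046511104
(3,6): OLD=7852650178021483/70368744177664 → NEW=0, ERR=7852650178021483/70368744177664
(4,0): OLD=294920282361/2147483648 → NEW=255, ERR=-252688047879/2147483648
(4,1): OLD=4690570231717/34359738368 → NEW=255, ERR=-4071163052123/34359738368
Target (4,1): original=178, with diffused error = 4690570231717/34359738368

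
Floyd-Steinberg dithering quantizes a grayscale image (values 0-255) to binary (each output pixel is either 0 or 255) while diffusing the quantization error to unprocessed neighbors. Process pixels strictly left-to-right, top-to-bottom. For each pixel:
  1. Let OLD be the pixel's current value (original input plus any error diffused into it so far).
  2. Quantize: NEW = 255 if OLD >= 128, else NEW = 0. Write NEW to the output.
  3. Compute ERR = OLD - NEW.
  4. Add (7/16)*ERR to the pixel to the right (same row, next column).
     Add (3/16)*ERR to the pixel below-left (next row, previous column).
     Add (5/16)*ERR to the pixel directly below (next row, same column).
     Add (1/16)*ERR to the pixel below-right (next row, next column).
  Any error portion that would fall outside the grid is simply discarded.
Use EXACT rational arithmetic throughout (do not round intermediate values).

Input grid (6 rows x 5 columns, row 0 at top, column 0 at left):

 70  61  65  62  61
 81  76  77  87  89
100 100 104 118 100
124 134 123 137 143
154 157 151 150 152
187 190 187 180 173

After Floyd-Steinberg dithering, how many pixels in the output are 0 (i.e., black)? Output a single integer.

Answer: 16

Derivation:
(0,0): OLD=70 → NEW=0, ERR=70
(0,1): OLD=733/8 → NEW=0, ERR=733/8
(0,2): OLD=13451/128 → NEW=0, ERR=13451/128
(0,3): OLD=221133/2048 → NEW=0, ERR=221133/2048
(0,4): OLD=3546779/32768 → NEW=0, ERR=3546779/32768
(1,0): OLD=15367/128 → NEW=0, ERR=15367/128
(1,1): OLD=185585/1024 → NEW=255, ERR=-75535/1024
(1,2): OLD=3392773/32768 → NEW=0, ERR=3392773/32768
(1,3): OLD=25284225/131072 → NEW=255, ERR=-8139135/131072
(1,4): OLD=214760675/2097152 → NEW=0, ERR=214760675/2097152
(2,0): OLD=2026475/16384 → NEW=0, ERR=2026475/16384
(2,1): OLD=82826121/524288 → NEW=255, ERR=-50867319/524288
(2,2): OLD=651422299/8388608 → NEW=0, ERR=651422299/8388608
(2,3): OLD=21238802785/134217728 → NEW=255, ERR=-12986717855/134217728
(2,4): OLD=184230281575/2147483648 → NEW=0, ERR=184230281575/2147483648
(3,0): OLD=1211821435/8388608 → NEW=255, ERR=-927273605/8388608
(3,1): OLD=5208348447/67108864 → NEW=0, ERR=5208348447/67108864
(3,2): OLD=337188963653/2147483648 → NEW=255, ERR=-210419366587/2147483648
(3,3): OLD=364358264397/4294967296 → NEW=0, ERR=364358264397/4294967296
(3,4): OLD=13804120868417/68719476736 → NEW=255, ERR=-3719345699263/68719476736
(4,0): OLD=143890342037/1073741824 → NEW=255, ERR=-129913823083/1073741824
(4,1): OLD=3540381009493/34359738368 → NEW=0, ERR=3540381009493/34359738368
(4,2): OLD=102373518386971/549755813888 → NEW=255, ERR=-37814214154469/549755813888
(4,3): OLD=1144772088835413/8796093022208 → NEW=255, ERR=-1098231631827627/8796093022208
(4,4): OLD=12070301285173203/140737488355328 → NEW=0, ERR=12070301285173203/140737488355328
(5,0): OLD=92639268532255/549755813888 → NEW=255, ERR=-47548464009185/549755813888
(5,1): OLD=720845193516381/4398046511104 → NEW=255, ERR=-400656666815139/4398046511104
(5,2): OLD=15295222497624197/140737488355328 → NEW=0, ERR=15295222497624197/140737488355328
(5,3): OLD=112765614608119851/562949953421312 → NEW=255, ERR=-30786623514314709/562949953421312
(5,4): OLD=1513858307736484585/9007199254740992 → NEW=255, ERR=-782977502222468375/9007199254740992
Output grid:
  Row 0: .....  (5 black, running=5)
  Row 1: .#.#.  (3 black, running=8)
  Row 2: .#.#.  (3 black, running=11)
  Row 3: #.#.#  (2 black, running=13)
  Row 4: #.##.  (2 black, running=15)
  Row 5: ##.##  (1 black, running=16)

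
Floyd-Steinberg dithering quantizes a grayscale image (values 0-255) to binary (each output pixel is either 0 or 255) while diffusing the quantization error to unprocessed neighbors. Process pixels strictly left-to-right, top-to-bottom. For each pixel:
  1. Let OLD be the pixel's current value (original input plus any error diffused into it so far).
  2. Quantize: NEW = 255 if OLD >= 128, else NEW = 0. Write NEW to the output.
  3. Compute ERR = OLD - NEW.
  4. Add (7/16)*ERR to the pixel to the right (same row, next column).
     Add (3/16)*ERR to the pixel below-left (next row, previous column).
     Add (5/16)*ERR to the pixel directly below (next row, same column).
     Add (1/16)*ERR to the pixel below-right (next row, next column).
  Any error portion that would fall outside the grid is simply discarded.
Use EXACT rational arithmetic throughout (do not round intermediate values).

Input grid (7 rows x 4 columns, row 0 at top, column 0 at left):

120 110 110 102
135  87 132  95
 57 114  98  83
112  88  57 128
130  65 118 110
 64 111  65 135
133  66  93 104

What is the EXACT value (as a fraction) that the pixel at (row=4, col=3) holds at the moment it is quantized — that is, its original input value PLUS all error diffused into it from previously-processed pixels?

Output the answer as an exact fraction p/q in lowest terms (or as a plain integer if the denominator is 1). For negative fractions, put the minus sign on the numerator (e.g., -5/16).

Answer: 280749472370977/2199023255552

Derivation:
(0,0): OLD=120 → NEW=0, ERR=120
(0,1): OLD=325/2 → NEW=255, ERR=-185/2
(0,2): OLD=2225/32 → NEW=0, ERR=2225/32
(0,3): OLD=67799/512 → NEW=255, ERR=-62761/512
(1,0): OLD=4965/32 → NEW=255, ERR=-3195/32
(1,1): OLD=8947/256 → NEW=0, ERR=8947/256
(1,2): OLD=1148959/8192 → NEW=255, ERR=-940001/8192
(1,3): OLD=1420553/131072 → NEW=0, ERR=1420553/131072
(2,0): OLD=132513/4096 → NEW=0, ERR=132513/4096
(2,1): OLD=14590987/131072 → NEW=0, ERR=14590987/131072
(2,2): OLD=30162531/262144 → NEW=0, ERR=30162531/262144
(2,3): OLD=543390447/4194304 → NEW=255, ERR=-526157073/4194304
(3,0): OLD=299856065/2097152 → NEW=255, ERR=-234917695/2097152
(3,1): OLD=3267392511/33554432 → NEW=0, ERR=3267392511/33554432
(3,2): OLD=63884932321/536870912 → NEW=0, ERR=63884932321/536870912
(3,3): OLD=1271738490791/8589934592 → NEW=255, ERR=-918694830169/8589934592
(4,0): OLD=60801980493/536870912 → NEW=0, ERR=60801980493/536870912
(4,1): OLD=688433439927/4294967296 → NEW=255, ERR=-406783220553/4294967296
(4,2): OLD=13713993999943/137438953472 → NEW=0, ERR=13713993999943/137438953472
(4,3): OLD=280749472370977/2199023255552 → NEW=0, ERR=280749472370977/2199023255552
Target (4,3): original=110, with diffused error = 280749472370977/2199023255552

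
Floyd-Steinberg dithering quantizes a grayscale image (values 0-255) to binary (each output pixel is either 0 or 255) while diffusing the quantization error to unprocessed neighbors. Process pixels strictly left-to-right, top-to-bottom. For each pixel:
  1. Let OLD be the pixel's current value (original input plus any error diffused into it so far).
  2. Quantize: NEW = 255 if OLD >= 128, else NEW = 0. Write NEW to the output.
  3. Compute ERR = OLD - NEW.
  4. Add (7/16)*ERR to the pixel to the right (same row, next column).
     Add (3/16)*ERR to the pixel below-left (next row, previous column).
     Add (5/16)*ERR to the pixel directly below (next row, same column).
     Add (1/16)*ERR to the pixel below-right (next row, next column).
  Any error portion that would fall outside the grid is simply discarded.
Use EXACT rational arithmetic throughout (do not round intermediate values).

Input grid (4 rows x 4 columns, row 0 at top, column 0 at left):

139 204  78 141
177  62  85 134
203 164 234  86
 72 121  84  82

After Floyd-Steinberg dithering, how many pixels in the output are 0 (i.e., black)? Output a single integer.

(0,0): OLD=139 → NEW=255, ERR=-116
(0,1): OLD=613/4 → NEW=255, ERR=-407/4
(0,2): OLD=2143/64 → NEW=0, ERR=2143/64
(0,3): OLD=159385/1024 → NEW=255, ERR=-101735/1024
(1,0): OLD=7787/64 → NEW=0, ERR=7787/64
(1,1): OLD=42221/512 → NEW=0, ERR=42221/512
(1,2): OLD=1745777/16384 → NEW=0, ERR=1745777/16384
(1,3): OLD=39757543/262144 → NEW=255, ERR=-27089177/262144
(2,0): OLD=2101119/8192 → NEW=255, ERR=12159/8192
(2,1): OLD=57148005/262144 → NEW=255, ERR=-9698715/262144
(2,2): OLD=124198489/524288 → NEW=255, ERR=-9494951/524288
(2,3): OLD=439928725/8388608 → NEW=0, ERR=439928725/8388608
(3,0): OLD=274839183/4194304 → NEW=0, ERR=274839183/4194304
(3,1): OLD=9046496209/67108864 → NEW=255, ERR=-8066264111/67108864
(3,2): OLD=35729114159/1073741824 → NEW=0, ERR=35729114159/1073741824
(3,3): OLD=1920961796553/17179869184 → NEW=0, ERR=1920961796553/17179869184
Output grid:
  Row 0: ##.#  (1 black, running=1)
  Row 1: ...#  (3 black, running=4)
  Row 2: ###.  (1 black, running=5)
  Row 3: .#..  (3 black, running=8)

Answer: 8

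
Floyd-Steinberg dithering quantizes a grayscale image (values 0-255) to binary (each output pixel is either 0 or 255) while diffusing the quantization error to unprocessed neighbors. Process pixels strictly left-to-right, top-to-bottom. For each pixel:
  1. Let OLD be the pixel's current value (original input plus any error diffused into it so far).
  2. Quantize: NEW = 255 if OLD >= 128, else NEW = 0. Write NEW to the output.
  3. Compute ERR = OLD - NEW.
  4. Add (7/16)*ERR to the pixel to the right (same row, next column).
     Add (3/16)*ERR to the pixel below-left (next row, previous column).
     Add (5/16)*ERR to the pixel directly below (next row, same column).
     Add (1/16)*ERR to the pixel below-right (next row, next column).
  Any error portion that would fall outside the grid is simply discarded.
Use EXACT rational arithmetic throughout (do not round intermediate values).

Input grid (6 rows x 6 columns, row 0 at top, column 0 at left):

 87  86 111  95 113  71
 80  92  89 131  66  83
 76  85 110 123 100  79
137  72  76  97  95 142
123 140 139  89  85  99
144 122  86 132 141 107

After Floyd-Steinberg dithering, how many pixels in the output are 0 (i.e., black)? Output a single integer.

Answer: 21

Derivation:
(0,0): OLD=87 → NEW=0, ERR=87
(0,1): OLD=1985/16 → NEW=0, ERR=1985/16
(0,2): OLD=42311/256 → NEW=255, ERR=-22969/256
(0,3): OLD=228337/4096 → NEW=0, ERR=228337/4096
(0,4): OLD=9003927/65536 → NEW=255, ERR=-7707753/65536
(0,5): OLD=20494625/1048576 → NEW=0, ERR=20494625/1048576
(1,0): OLD=33395/256 → NEW=255, ERR=-31885/256
(1,1): OLD=132901/2048 → NEW=0, ERR=132901/2048
(1,2): OLD=7048969/65536 → NEW=0, ERR=7048969/65536
(1,3): OLD=43992469/262144 → NEW=255, ERR=-22854251/262144
(1,4): OLD=-29304865/16777216 → NEW=0, ERR=-29304865/16777216
(1,5): OLD=21741394025/268435456 → NEW=0, ERR=21741394025/268435456
(2,0): OLD=1613671/32768 → NEW=0, ERR=1613671/32768
(2,1): OLD=145968861/1048576 → NEW=255, ERR=-121418019/1048576
(2,2): OLD=1353279447/16777216 → NEW=0, ERR=1353279447/16777216
(2,3): OLD=18446889183/134217728 → NEW=255, ERR=-15778631457/134217728
(2,4): OLD=248072929053/4294967296 → NEW=0, ERR=248072929053/4294967296
(2,5): OLD=8897158642075/68719476736 → NEW=255, ERR=-8626307925605/68719476736
(3,0): OLD=2192411895/16777216 → NEW=255, ERR=-2085778185/16777216
(3,1): OLD=-50249045/134217728 → NEW=0, ERR=-50249045/134217728
(3,2): OLD=77055395505/1073741824 → NEW=0, ERR=77055395505/1073741824
(3,3): OLD=7389417610003/68719476736 → NEW=0, ERR=7389417610003/68719476736
(3,4): OLD=71033889575091/549755813888 → NEW=255, ERR=-69153842966349/549755813888
(3,5): OLD=451669326283677/8796093022208 → NEW=0, ERR=451669326283677/8796093022208
(4,0): OLD=180558614169/2147483648 → NEW=0, ERR=180558614169/2147483648
(4,1): OLD=6265606512453/34359738368 → NEW=255, ERR=-2496126771387/34359738368
(4,2): OLD=164686593342015/1099511627776 → NEW=255, ERR=-115688871740865/1099511627776
(4,3): OLD=1011017531766235/17592186044416 → NEW=0, ERR=1011017531766235/17592186044416
(4,4): OLD=24539587734016395/281474976710656 → NEW=0, ERR=24539587734016395/281474976710656
(4,5): OLD=654493801854411501/4503599627370496 → NEW=255, ERR=-493924103125064979/4503599627370496
(5,0): OLD=86121146019231/549755813888 → NEW=255, ERR=-54066586522209/549755813888
(5,1): OLD=735313597917839/17592186044416 → NEW=0, ERR=735313597917839/17592186044416
(5,2): OLD=10926984565810325/140737488355328 → NEW=0, ERR=10926984565810325/140737488355328
(5,3): OLD=872336749311936567/4503599627370496 → NEW=255, ERR=-276081155667539913/4503599627370496
(5,4): OLD=1120970983394166551/9007199254740992 → NEW=0, ERR=1120970983394166551/9007199254740992
(5,5): OLD=19113147784113619011/144115188075855872 → NEW=255, ERR=-17636225175229628349/144115188075855872
Output grid:
  Row 0: ..#.#.  (4 black, running=4)
  Row 1: #..#..  (4 black, running=8)
  Row 2: .#.#.#  (3 black, running=11)
  Row 3: #...#.  (4 black, running=15)
  Row 4: .##..#  (3 black, running=18)
  Row 5: #..#.#  (3 black, running=21)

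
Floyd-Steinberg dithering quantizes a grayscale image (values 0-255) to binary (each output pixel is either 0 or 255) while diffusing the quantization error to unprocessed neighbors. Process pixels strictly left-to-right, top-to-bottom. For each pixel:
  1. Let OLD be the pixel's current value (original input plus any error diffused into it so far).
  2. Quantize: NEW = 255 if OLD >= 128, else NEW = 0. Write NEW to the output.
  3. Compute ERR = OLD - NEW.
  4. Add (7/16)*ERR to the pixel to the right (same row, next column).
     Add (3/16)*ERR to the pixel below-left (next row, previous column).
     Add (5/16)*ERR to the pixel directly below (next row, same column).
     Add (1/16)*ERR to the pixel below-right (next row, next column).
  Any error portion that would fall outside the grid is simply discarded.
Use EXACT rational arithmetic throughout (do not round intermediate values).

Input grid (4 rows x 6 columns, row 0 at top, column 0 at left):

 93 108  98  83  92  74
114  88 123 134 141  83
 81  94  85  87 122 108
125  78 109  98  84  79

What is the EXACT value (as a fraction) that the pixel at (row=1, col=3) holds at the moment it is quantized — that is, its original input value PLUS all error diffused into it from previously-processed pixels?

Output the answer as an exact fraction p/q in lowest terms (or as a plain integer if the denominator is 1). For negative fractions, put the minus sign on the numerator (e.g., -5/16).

Answer: 33314231/262144

Derivation:
(0,0): OLD=93 → NEW=0, ERR=93
(0,1): OLD=2379/16 → NEW=255, ERR=-1701/16
(0,2): OLD=13181/256 → NEW=0, ERR=13181/256
(0,3): OLD=432235/4096 → NEW=0, ERR=432235/4096
(0,4): OLD=9054957/65536 → NEW=255, ERR=-7656723/65536
(0,5): OLD=23997563/1048576 → NEW=0, ERR=23997563/1048576
(1,0): OLD=31521/256 → NEW=0, ERR=31521/256
(1,1): OLD=254183/2048 → NEW=0, ERR=254183/2048
(1,2): OLD=13535219/65536 → NEW=255, ERR=-3176461/65536
(1,3): OLD=33314231/262144 → NEW=0, ERR=33314231/262144
Target (1,3): original=134, with diffused error = 33314231/262144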